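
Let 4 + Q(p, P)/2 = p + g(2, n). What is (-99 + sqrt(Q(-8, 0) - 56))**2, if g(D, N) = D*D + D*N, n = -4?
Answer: 9713 - 396*I*sqrt(22) ≈ 9713.0 - 1857.4*I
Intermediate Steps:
g(D, N) = D**2 + D*N
Q(p, P) = -16 + 2*p (Q(p, P) = -8 + 2*(p + 2*(2 - 4)) = -8 + 2*(p + 2*(-2)) = -8 + 2*(p - 4) = -8 + 2*(-4 + p) = -8 + (-8 + 2*p) = -16 + 2*p)
(-99 + sqrt(Q(-8, 0) - 56))**2 = (-99 + sqrt((-16 + 2*(-8)) - 56))**2 = (-99 + sqrt((-16 - 16) - 56))**2 = (-99 + sqrt(-32 - 56))**2 = (-99 + sqrt(-88))**2 = (-99 + 2*I*sqrt(22))**2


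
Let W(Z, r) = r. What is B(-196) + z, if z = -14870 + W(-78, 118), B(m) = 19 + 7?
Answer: -14726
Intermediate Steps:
B(m) = 26
z = -14752 (z = -14870 + 118 = -14752)
B(-196) + z = 26 - 14752 = -14726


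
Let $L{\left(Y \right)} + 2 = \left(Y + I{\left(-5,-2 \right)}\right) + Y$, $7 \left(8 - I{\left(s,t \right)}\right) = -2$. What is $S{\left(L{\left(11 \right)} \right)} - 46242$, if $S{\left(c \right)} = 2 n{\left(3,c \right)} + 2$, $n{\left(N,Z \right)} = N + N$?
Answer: $-46228$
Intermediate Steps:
$I{\left(s,t \right)} = \frac{58}{7}$ ($I{\left(s,t \right)} = 8 - - \frac{2}{7} = 8 + \frac{2}{7} = \frac{58}{7}$)
$n{\left(N,Z \right)} = 2 N$
$L{\left(Y \right)} = \frac{44}{7} + 2 Y$ ($L{\left(Y \right)} = -2 + \left(\left(Y + \frac{58}{7}\right) + Y\right) = -2 + \left(\left(\frac{58}{7} + Y\right) + Y\right) = -2 + \left(\frac{58}{7} + 2 Y\right) = \frac{44}{7} + 2 Y$)
$S{\left(c \right)} = 14$ ($S{\left(c \right)} = 2 \cdot 2 \cdot 3 + 2 = 2 \cdot 6 + 2 = 12 + 2 = 14$)
$S{\left(L{\left(11 \right)} \right)} - 46242 = 14 - 46242 = -46228$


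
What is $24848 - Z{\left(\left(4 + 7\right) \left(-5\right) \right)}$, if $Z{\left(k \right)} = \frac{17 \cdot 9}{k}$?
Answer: $\frac{1366793}{55} \approx 24851.0$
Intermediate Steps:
$Z{\left(k \right)} = \frac{153}{k}$
$24848 - Z{\left(\left(4 + 7\right) \left(-5\right) \right)} = 24848 - \frac{153}{\left(4 + 7\right) \left(-5\right)} = 24848 - \frac{153}{11 \left(-5\right)} = 24848 - \frac{153}{-55} = 24848 - 153 \left(- \frac{1}{55}\right) = 24848 - - \frac{153}{55} = 24848 + \frac{153}{55} = \frac{1366793}{55}$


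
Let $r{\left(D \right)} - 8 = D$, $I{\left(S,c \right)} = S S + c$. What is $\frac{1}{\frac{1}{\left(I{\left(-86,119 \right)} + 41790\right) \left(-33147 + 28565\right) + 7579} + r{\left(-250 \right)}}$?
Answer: $- \frac{225907931}{54669719303} \approx -0.0041322$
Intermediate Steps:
$I{\left(S,c \right)} = c + S^{2}$ ($I{\left(S,c \right)} = S^{2} + c = c + S^{2}$)
$r{\left(D \right)} = 8 + D$
$\frac{1}{\frac{1}{\left(I{\left(-86,119 \right)} + 41790\right) \left(-33147 + 28565\right) + 7579} + r{\left(-250 \right)}} = \frac{1}{\frac{1}{\left(\left(119 + \left(-86\right)^{2}\right) + 41790\right) \left(-33147 + 28565\right) + 7579} + \left(8 - 250\right)} = \frac{1}{\frac{1}{\left(\left(119 + 7396\right) + 41790\right) \left(-4582\right) + 7579} - 242} = \frac{1}{\frac{1}{\left(7515 + 41790\right) \left(-4582\right) + 7579} - 242} = \frac{1}{\frac{1}{49305 \left(-4582\right) + 7579} - 242} = \frac{1}{\frac{1}{-225915510 + 7579} - 242} = \frac{1}{\frac{1}{-225907931} - 242} = \frac{1}{- \frac{1}{225907931} - 242} = \frac{1}{- \frac{54669719303}{225907931}} = - \frac{225907931}{54669719303}$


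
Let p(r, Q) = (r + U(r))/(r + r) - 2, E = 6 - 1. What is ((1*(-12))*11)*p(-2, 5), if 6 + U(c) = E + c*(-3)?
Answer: 363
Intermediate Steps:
E = 5
U(c) = -1 - 3*c (U(c) = -6 + (5 + c*(-3)) = -6 + (5 - 3*c) = -1 - 3*c)
p(r, Q) = -2 + (-1 - 2*r)/(2*r) (p(r, Q) = (r + (-1 - 3*r))/(r + r) - 2 = (-1 - 2*r)/((2*r)) - 2 = (-1 - 2*r)*(1/(2*r)) - 2 = (-1 - 2*r)/(2*r) - 2 = -2 + (-1 - 2*r)/(2*r))
((1*(-12))*11)*p(-2, 5) = ((1*(-12))*11)*(-3 - 1/2/(-2)) = (-12*11)*(-3 - 1/2*(-1/2)) = -132*(-3 + 1/4) = -132*(-11/4) = 363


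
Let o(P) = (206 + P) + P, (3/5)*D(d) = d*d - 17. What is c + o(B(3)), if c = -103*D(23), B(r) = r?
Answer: -263044/3 ≈ -87681.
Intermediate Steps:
D(d) = -85/3 + 5*d²/3 (D(d) = 5*(d*d - 17)/3 = 5*(d² - 17)/3 = 5*(-17 + d²)/3 = -85/3 + 5*d²/3)
c = -263680/3 (c = -103*(-85/3 + (5/3)*23²) = -103*(-85/3 + (5/3)*529) = -103*(-85/3 + 2645/3) = -103*2560/3 = -263680/3 ≈ -87893.)
o(P) = 206 + 2*P
c + o(B(3)) = -263680/3 + (206 + 2*3) = -263680/3 + (206 + 6) = -263680/3 + 212 = -263044/3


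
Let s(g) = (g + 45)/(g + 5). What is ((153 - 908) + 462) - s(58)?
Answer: -18562/63 ≈ -294.63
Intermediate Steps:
s(g) = (45 + g)/(5 + g)
((153 - 908) + 462) - s(58) = ((153 - 908) + 462) - (45 + 58)/(5 + 58) = (-755 + 462) - 103/63 = -293 - 103/63 = -18562/63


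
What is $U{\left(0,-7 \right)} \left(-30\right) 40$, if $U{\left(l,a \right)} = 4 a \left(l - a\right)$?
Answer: $235200$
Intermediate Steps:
$U{\left(l,a \right)} = 4 a \left(l - a\right)$
$U{\left(0,-7 \right)} \left(-30\right) 40 = 4 \left(-7\right) \left(0 - -7\right) \left(-30\right) 40 = 4 \left(-7\right) \left(0 + 7\right) \left(-30\right) 40 = 4 \left(-7\right) 7 \left(-30\right) 40 = \left(-196\right) \left(-30\right) 40 = 5880 \cdot 40 = 235200$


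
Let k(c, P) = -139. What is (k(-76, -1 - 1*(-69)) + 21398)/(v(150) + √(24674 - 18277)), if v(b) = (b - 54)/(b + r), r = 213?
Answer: -82314848/93657453 + 311253019*√6397/93657453 ≈ 264.92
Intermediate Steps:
v(b) = (-54 + b)/(213 + b) (v(b) = (b - 54)/(b + 213) = (-54 + b)/(213 + b))
(k(-76, -1 - 1*(-69)) + 21398)/(v(150) + √(24674 - 18277)) = (-139 + 21398)/((-54 + 150)/(213 + 150) + √(24674 - 18277)) = 21259/(96/363 + √6397) = 21259/((1/363)*96 + √6397) = 21259/(32/121 + √6397)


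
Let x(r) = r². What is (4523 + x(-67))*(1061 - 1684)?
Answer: -5614476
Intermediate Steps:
(4523 + x(-67))*(1061 - 1684) = (4523 + (-67)²)*(1061 - 1684) = (4523 + 4489)*(-623) = 9012*(-623) = -5614476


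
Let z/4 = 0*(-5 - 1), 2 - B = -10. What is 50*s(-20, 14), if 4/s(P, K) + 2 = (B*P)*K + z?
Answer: -100/1681 ≈ -0.059488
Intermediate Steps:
B = 12 (B = 2 - 1*(-10) = 2 + 10 = 12)
z = 0 (z = 4*(0*(-5 - 1)) = 4*(0*(-6)) = 4*0 = 0)
s(P, K) = 4/(-2 + 12*K*P) (s(P, K) = 4/(-2 + ((12*P)*K + 0)) = 4/(-2 + (12*K*P + 0)) = 4/(-2 + 12*K*P))
50*s(-20, 14) = 50*(2/(-1 + 6*14*(-20))) = 50*(2/(-1 - 1680)) = 50*(2/(-1681)) = 50*(2*(-1/1681)) = 50*(-2/1681) = -100/1681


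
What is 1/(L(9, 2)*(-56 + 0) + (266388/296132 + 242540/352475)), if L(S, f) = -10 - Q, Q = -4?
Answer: 5218956335/1761855276839 ≈ 0.0029622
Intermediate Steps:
L(S, f) = -6 (L(S, f) = -10 - 1*(-4) = -10 + 4 = -6)
1/(L(9, 2)*(-56 + 0) + (266388/296132 + 242540/352475)) = 1/(-6*(-56 + 0) + (266388/296132 + 242540/352475)) = 1/(-6*(-56) + (266388*(1/296132) + 242540*(1/352475))) = 1/(336 + (66597/74033 + 48508/70495)) = 1/(336 + 8285948279/5218956335) = 1/(1761855276839/5218956335) = 5218956335/1761855276839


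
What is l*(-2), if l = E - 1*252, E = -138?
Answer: 780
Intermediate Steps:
l = -390 (l = -138 - 1*252 = -138 - 252 = -390)
l*(-2) = -390*(-2) = 780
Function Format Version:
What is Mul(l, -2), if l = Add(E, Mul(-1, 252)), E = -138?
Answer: 780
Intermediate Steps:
l = -390 (l = Add(-138, Mul(-1, 252)) = Add(-138, -252) = -390)
Mul(l, -2) = Mul(-390, -2) = 780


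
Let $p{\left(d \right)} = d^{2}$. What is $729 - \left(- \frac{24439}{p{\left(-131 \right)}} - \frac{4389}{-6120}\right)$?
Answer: $\frac{25545901777}{35008440} \approx 729.71$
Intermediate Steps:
$729 - \left(- \frac{24439}{p{\left(-131 \right)}} - \frac{4389}{-6120}\right) = 729 - \left(- \frac{24439}{\left(-131\right)^{2}} - \frac{4389}{-6120}\right) = 729 - \left(- \frac{24439}{17161} - - \frac{1463}{2040}\right) = 729 - \left(\left(-24439\right) \frac{1}{17161} + \frac{1463}{2040}\right) = 729 - \left(- \frac{24439}{17161} + \frac{1463}{2040}\right) = 729 - - \frac{24749017}{35008440} = 729 + \frac{24749017}{35008440} = \frac{25545901777}{35008440}$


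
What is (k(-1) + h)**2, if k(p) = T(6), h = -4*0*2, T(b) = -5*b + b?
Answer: 576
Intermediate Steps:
T(b) = -4*b
h = 0 (h = 0*2 = 0)
k(p) = -24 (k(p) = -4*6 = -24)
(k(-1) + h)**2 = (-24 + 0)**2 = (-24)**2 = 576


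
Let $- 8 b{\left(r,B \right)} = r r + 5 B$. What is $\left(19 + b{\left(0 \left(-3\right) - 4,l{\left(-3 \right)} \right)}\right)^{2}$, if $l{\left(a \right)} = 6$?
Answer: $\frac{2809}{16} \approx 175.56$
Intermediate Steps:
$b{\left(r,B \right)} = - \frac{5 B}{8} - \frac{r^{2}}{8}$ ($b{\left(r,B \right)} = - \frac{r r + 5 B}{8} = - \frac{r^{2} + 5 B}{8} = - \frac{5 B}{8} - \frac{r^{2}}{8}$)
$\left(19 + b{\left(0 \left(-3\right) - 4,l{\left(-3 \right)} \right)}\right)^{2} = \left(19 - \left(\frac{15}{4} + \frac{\left(0 \left(-3\right) - 4\right)^{2}}{8}\right)\right)^{2} = \left(19 - \left(\frac{15}{4} + \frac{\left(0 - 4\right)^{2}}{8}\right)\right)^{2} = \left(19 - \left(\frac{15}{4} + \frac{\left(-4\right)^{2}}{8}\right)\right)^{2} = \left(19 - \frac{23}{4}\right)^{2} = \left(\frac{53}{4}\right)^{2} = \frac{2809}{16}$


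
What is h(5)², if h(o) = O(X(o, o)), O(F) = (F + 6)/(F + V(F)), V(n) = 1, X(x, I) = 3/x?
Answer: 1089/64 ≈ 17.016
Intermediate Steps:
O(F) = (6 + F)/(1 + F) (O(F) = (F + 6)/(F + 1) = (6 + F)/(1 + F))
h(o) = (6 + 3/o)/(1 + 3/o)
h(5)² = (3*(1 + 2*5)/(3 + 5))² = (3*(1 + 10)/8)² = (3*(⅛)*11)² = (33/8)² = 1089/64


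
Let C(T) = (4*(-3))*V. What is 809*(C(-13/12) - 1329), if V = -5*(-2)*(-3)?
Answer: -783921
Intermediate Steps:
V = -30 (V = 10*(-3) = -30)
C(T) = 360 (C(T) = (4*(-3))*(-30) = -12*(-30) = 360)
809*(C(-13/12) - 1329) = 809*(360 - 1329) = 809*(-969) = -783921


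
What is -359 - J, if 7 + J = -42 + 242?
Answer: -552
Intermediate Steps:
J = 193 (J = -7 + (-42 + 242) = -7 + 200 = 193)
-359 - J = -359 - 1*193 = -359 - 193 = -552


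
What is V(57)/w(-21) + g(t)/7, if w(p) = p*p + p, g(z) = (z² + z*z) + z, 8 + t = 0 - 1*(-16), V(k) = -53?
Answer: 8107/420 ≈ 19.302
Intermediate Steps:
t = 8 (t = -8 + (0 - 1*(-16)) = -8 + (0 + 16) = -8 + 16 = 8)
g(z) = z + 2*z² (g(z) = (z² + z²) + z = 2*z² + z = z + 2*z²)
w(p) = p + p² (w(p) = p² + p = p + p²)
V(57)/w(-21) + g(t)/7 = -53*(-1/(21*(1 - 21))) + (8*(1 + 2*8))/7 = -53/((-21*(-20))) + (8*(1 + 16))*(⅐) = -53/420 + (8*17)*(⅐) = -53*1/420 + 136*(⅐) = -53/420 + 136/7 = 8107/420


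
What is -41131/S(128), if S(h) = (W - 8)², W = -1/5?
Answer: -1028275/1681 ≈ -611.70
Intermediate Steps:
W = -⅕ (W = -1*⅕ = -⅕ ≈ -0.20000)
S(h) = 1681/25 (S(h) = (-⅕ - 8)² = (-41/5)² = 1681/25)
-41131/S(128) = -41131/1681/25 = -41131*25/1681 = -1028275/1681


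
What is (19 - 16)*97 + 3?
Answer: 294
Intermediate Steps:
(19 - 16)*97 + 3 = 3*97 + 3 = 291 + 3 = 294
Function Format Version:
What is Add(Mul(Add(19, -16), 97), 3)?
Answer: 294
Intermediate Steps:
Add(Mul(Add(19, -16), 97), 3) = Add(Mul(3, 97), 3) = Add(291, 3) = 294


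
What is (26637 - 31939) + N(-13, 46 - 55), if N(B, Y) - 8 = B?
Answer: -5307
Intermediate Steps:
N(B, Y) = 8 + B
(26637 - 31939) + N(-13, 46 - 55) = (26637 - 31939) + (8 - 13) = -5302 - 5 = -5307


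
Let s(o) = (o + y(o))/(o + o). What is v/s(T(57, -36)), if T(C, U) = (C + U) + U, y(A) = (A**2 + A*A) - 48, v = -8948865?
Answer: 29829550/43 ≈ 6.9371e+5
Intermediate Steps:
y(A) = -48 + 2*A**2 (y(A) = (A**2 + A**2) - 48 = 2*A**2 - 48 = -48 + 2*A**2)
T(C, U) = C + 2*U
s(o) = (-48 + o + 2*o**2)/(2*o) (s(o) = (o + (-48 + 2*o**2))/(o + o) = (-48 + o + 2*o**2)/((2*o)) = (-48 + o + 2*o**2)*(1/(2*o)) = (-48 + o + 2*o**2)/(2*o))
v/s(T(57, -36)) = -8948865/(1/2 + (57 + 2*(-36)) - 24/(57 + 2*(-36))) = -8948865/(1/2 + (57 - 72) - 24/(57 - 72)) = -8948865/(1/2 - 15 - 24/(-15)) = -8948865/(1/2 - 15 - 24*(-1/15)) = -8948865/(1/2 - 15 + 8/5) = -8948865/(-129/10) = -8948865*(-10/129) = 29829550/43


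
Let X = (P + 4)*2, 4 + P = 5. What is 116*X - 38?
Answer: 1122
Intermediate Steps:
P = 1 (P = -4 + 5 = 1)
X = 10 (X = (1 + 4)*2 = 5*2 = 10)
116*X - 38 = 116*10 - 38 = 1160 - 38 = 1122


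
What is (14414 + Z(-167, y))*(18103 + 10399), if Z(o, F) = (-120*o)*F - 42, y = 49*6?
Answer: 168336574264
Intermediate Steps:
y = 294
Z(o, F) = -42 - 120*F*o (Z(o, F) = -120*F*o - 42 = -42 - 120*F*o)
(14414 + Z(-167, y))*(18103 + 10399) = (14414 + (-42 - 120*294*(-167)))*(18103 + 10399) = (14414 + (-42 + 5891760))*28502 = (14414 + 5891718)*28502 = 5906132*28502 = 168336574264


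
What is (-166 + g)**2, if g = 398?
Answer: 53824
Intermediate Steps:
(-166 + g)**2 = (-166 + 398)**2 = 232**2 = 53824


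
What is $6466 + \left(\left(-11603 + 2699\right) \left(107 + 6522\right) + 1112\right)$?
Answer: $-59017038$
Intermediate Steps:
$6466 + \left(\left(-11603 + 2699\right) \left(107 + 6522\right) + 1112\right) = 6466 + \left(\left(-8904\right) 6629 + 1112\right) = 6466 + \left(-59024616 + 1112\right) = 6466 - 59023504 = -59017038$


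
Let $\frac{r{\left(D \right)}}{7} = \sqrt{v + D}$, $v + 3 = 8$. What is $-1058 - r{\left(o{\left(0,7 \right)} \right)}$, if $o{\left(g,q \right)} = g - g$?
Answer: $-1058 - 7 \sqrt{5} \approx -1073.7$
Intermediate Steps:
$v = 5$ ($v = -3 + 8 = 5$)
$o{\left(g,q \right)} = 0$
$r{\left(D \right)} = 7 \sqrt{5 + D}$
$-1058 - r{\left(o{\left(0,7 \right)} \right)} = -1058 - 7 \sqrt{5 + 0} = -1058 - 7 \sqrt{5}$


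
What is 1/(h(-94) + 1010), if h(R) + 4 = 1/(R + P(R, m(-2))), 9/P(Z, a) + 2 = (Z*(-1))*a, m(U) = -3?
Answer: 26705/26864946 ≈ 0.00099405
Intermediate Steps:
P(Z, a) = 9/(-2 - Z*a) (P(Z, a) = 9/(-2 + (Z*(-1))*a) = 9/(-2 + (-Z)*a) = 9/(-2 - Z*a))
h(R) = -4 + 1/(R - 9/(2 - 3*R)) (h(R) = -4 + 1/(R - 9/(2 + R*(-3))) = -4 + 1/(R - 9/(2 - 3*R)))
1/(h(-94) + 1010) = 1/((36 - (-1 + 4*(-94))*(2 - 3*(-94)))/(-9 - 94*(2 - 3*(-94))) + 1010) = 1/((36 - (-1 - 376)*(2 + 282))/(-9 - 94*(2 + 282)) + 1010) = 1/((36 - 1*(-377)*284)/(-9 - 94*284) + 1010) = 1/((36 + 107068)/(-9 - 26696) + 1010) = 1/(107104/(-26705) + 1010) = 1/(-1/26705*107104 + 1010) = 1/(-107104/26705 + 1010) = 1/(26864946/26705) = 26705/26864946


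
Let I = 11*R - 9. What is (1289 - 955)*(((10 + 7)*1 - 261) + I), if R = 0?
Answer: -84502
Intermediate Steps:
I = -9 (I = 11*0 - 9 = 0 - 9 = -9)
(1289 - 955)*(((10 + 7)*1 - 261) + I) = (1289 - 955)*(((10 + 7)*1 - 261) - 9) = 334*((17*1 - 261) - 9) = 334*((17 - 261) - 9) = 334*(-244 - 9) = 334*(-253) = -84502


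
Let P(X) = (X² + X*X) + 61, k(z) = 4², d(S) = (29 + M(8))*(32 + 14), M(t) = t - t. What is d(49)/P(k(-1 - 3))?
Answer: 1334/573 ≈ 2.3281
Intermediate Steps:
M(t) = 0
d(S) = 1334 (d(S) = (29 + 0)*(32 + 14) = 29*46 = 1334)
k(z) = 16
P(X) = 61 + 2*X² (P(X) = (X² + X²) + 61 = 2*X² + 61 = 61 + 2*X²)
d(49)/P(k(-1 - 3)) = 1334/(61 + 2*16²) = 1334/(61 + 2*256) = 1334/(61 + 512) = 1334/573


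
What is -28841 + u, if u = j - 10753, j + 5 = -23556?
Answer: -63155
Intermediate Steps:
j = -23561 (j = -5 - 23556 = -23561)
u = -34314 (u = -23561 - 10753 = -34314)
-28841 + u = -28841 - 34314 = -63155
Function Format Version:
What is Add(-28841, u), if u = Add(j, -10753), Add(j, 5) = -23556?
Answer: -63155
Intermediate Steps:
j = -23561 (j = Add(-5, -23556) = -23561)
u = -34314 (u = Add(-23561, -10753) = -34314)
Add(-28841, u) = Add(-28841, -34314) = -63155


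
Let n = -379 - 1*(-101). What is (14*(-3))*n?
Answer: 11676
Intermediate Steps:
n = -278 (n = -379 + 101 = -278)
(14*(-3))*n = (14*(-3))*(-278) = -42*(-278) = 11676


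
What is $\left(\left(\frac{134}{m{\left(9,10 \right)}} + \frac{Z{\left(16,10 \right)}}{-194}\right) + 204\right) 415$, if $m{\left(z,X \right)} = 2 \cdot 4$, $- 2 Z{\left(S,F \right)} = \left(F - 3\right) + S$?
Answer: $\frac{17777355}{194} \approx 91636.0$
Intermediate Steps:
$Z{\left(S,F \right)} = \frac{3}{2} - \frac{F}{2} - \frac{S}{2}$ ($Z{\left(S,F \right)} = - \frac{\left(F - 3\right) + S}{2} = - \frac{\left(-3 + F\right) + S}{2} = - \frac{-3 + F + S}{2} = \frac{3}{2} - \frac{F}{2} - \frac{S}{2}$)
$m{\left(z,X \right)} = 8$
$\left(\left(\frac{134}{m{\left(9,10 \right)}} + \frac{Z{\left(16,10 \right)}}{-194}\right) + 204\right) 415 = \left(\left(\frac{134}{8} + \frac{\frac{3}{2} - 5 - 8}{-194}\right) + 204\right) 415 = \left(\left(134 \cdot \frac{1}{8} + \left(\frac{3}{2} - 5 - 8\right) \left(- \frac{1}{194}\right)\right) + 204\right) 415 = \left(\left(\frac{67}{4} - - \frac{23}{388}\right) + 204\right) 415 = \left(\left(\frac{67}{4} + \frac{23}{388}\right) + 204\right) 415 = \left(\frac{3261}{194} + 204\right) 415 = \frac{42837}{194} \cdot 415 = \frac{17777355}{194}$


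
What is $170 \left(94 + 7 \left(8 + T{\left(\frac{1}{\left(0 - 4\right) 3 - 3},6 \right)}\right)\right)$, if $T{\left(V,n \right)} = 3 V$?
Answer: $25262$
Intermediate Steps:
$170 \left(94 + 7 \left(8 + T{\left(\frac{1}{\left(0 - 4\right) 3 - 3},6 \right)}\right)\right) = 170 \left(94 + 7 \left(8 + \frac{3}{\left(0 - 4\right) 3 - 3}\right)\right) = 170 \left(94 + 7 \left(8 + \frac{3}{\left(-4\right) 3 - 3}\right)\right) = 170 \left(94 + 7 \left(8 + \frac{3}{-12 - 3}\right)\right) = 170 \left(94 + 7 \left(8 + \frac{3}{-15}\right)\right) = 170 \left(94 + 7 \left(8 + 3 \left(- \frac{1}{15}\right)\right)\right) = 170 \left(94 + 7 \left(8 - \frac{1}{5}\right)\right) = 170 \left(94 + 7 \cdot \frac{39}{5}\right) = 170 \left(94 + \frac{273}{5}\right) = 170 \cdot \frac{743}{5} = 25262$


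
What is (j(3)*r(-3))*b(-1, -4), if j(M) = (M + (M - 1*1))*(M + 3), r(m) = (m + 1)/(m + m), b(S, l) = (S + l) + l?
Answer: -90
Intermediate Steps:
b(S, l) = S + 2*l
r(m) = (1 + m)/(2*m) (r(m) = (1 + m)/((2*m)) = (1 + m)*(1/(2*m)) = (1 + m)/(2*m))
j(M) = (-1 + 2*M)*(3 + M) (j(M) = (M + (M - 1))*(3 + M) = (M + (-1 + M))*(3 + M) = (-1 + 2*M)*(3 + M))
(j(3)*r(-3))*b(-1, -4) = ((-3 + 2*3² + 5*3)*((½)*(1 - 3)/(-3)))*(-1 + 2*(-4)) = ((-3 + 2*9 + 15)*((½)*(-⅓)*(-2)))*(-1 - 8) = ((-3 + 18 + 15)*(⅓))*(-9) = (30*(⅓))*(-9) = 10*(-9) = -90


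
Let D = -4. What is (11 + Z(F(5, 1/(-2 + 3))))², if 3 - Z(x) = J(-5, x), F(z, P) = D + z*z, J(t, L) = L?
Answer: 49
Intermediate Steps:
F(z, P) = -4 + z² (F(z, P) = -4 + z*z = -4 + z²)
Z(x) = 3 - x
(11 + Z(F(5, 1/(-2 + 3))))² = (11 + (3 - (-4 + 5²)))² = (11 + (3 - (-4 + 25)))² = (11 + (3 - 1*21))² = (11 + (3 - 21))² = (11 - 18)² = (-7)² = 49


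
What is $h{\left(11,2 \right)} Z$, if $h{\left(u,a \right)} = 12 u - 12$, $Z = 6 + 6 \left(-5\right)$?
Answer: $-2880$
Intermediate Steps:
$Z = -24$ ($Z = 6 - 30 = -24$)
$h{\left(u,a \right)} = -12 + 12 u$
$h{\left(11,2 \right)} Z = \left(-12 + 12 \cdot 11\right) \left(-24\right) = \left(-12 + 132\right) \left(-24\right) = 120 \left(-24\right) = -2880$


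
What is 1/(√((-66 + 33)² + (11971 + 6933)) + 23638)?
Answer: 23638/558735051 - √19993/558735051 ≈ 4.2053e-5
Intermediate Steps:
1/(√((-66 + 33)² + (11971 + 6933)) + 23638) = 1/(√((-33)² + 18904) + 23638) = 1/(√(1089 + 18904) + 23638) = 1/(√19993 + 23638) = 1/(23638 + √19993)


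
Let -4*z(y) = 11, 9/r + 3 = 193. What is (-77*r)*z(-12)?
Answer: 7623/760 ≈ 10.030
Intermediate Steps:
r = 9/190 (r = 9/(-3 + 193) = 9/190 ≈ 0.047368)
z(y) = -11/4 (z(y) = -¼*11 = -11/4)
(-77*r)*z(-12) = -77*9/190*(-11/4) = -693/190*(-11/4) = 7623/760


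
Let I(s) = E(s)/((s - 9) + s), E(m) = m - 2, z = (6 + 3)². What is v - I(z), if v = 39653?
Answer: 6066830/153 ≈ 39653.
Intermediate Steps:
z = 81 (z = 9² = 81)
E(m) = -2 + m
I(s) = (-2 + s)/(-9 + 2*s) (I(s) = (-2 + s)/((s - 9) + s) = (-2 + s)/((-9 + s) + s) = (-2 + s)/(-9 + 2*s))
v - I(z) = 39653 - (-2 + 81)/(-9 + 2*81) = 39653 - 79/(-9 + 162) = 39653 - 79/153 = 6066830/153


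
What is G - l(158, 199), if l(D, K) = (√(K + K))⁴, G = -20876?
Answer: -179280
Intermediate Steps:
l(D, K) = 4*K² (l(D, K) = (√(2*K))⁴ = (√2*√K)⁴ = 4*K²)
G - l(158, 199) = -20876 - 4*199² = -20876 - 4*39601 = -20876 - 1*158404 = -20876 - 158404 = -179280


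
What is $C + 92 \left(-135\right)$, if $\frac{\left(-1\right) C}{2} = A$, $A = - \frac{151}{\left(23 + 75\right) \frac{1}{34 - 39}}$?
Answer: $- \frac{609335}{49} \approx -12435.0$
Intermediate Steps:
$A = \frac{755}{98}$ ($A = - \frac{151}{98 \frac{1}{-5}} = - \frac{151}{98 \left(- \frac{1}{5}\right)} = - \frac{151}{- \frac{98}{5}} = \left(-151\right) \left(- \frac{5}{98}\right) = \frac{755}{98} \approx 7.7041$)
$C = - \frac{755}{49}$ ($C = \left(-2\right) \frac{755}{98} = - \frac{755}{49} \approx -15.408$)
$C + 92 \left(-135\right) = - \frac{755}{49} + 92 \left(-135\right) = - \frac{755}{49} - 12420 = - \frac{609335}{49}$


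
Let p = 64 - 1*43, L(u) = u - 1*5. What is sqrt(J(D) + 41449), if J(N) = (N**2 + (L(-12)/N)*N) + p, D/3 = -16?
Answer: 7*sqrt(893) ≈ 209.18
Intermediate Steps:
L(u) = -5 + u (L(u) = u - 5 = -5 + u)
D = -48 (D = 3*(-16) = -48)
p = 21 (p = 64 - 43 = 21)
J(N) = 4 + N**2 (J(N) = (N**2 + ((-5 - 12)/N)*N) + 21 = (N**2 + (-17/N)*N) + 21 = (N**2 - 17) + 21 = (-17 + N**2) + 21 = 4 + N**2)
sqrt(J(D) + 41449) = sqrt((4 + (-48)**2) + 41449) = sqrt((4 + 2304) + 41449) = sqrt(2308 + 41449) = sqrt(43757) = 7*sqrt(893)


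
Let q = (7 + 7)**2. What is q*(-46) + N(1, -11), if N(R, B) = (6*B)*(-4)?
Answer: -8752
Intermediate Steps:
N(R, B) = -24*B
q = 196 (q = 14**2 = 196)
q*(-46) + N(1, -11) = 196*(-46) - 24*(-11) = -9016 + 264 = -8752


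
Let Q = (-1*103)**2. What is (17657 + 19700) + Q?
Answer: 47966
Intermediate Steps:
Q = 10609 (Q = (-103)**2 = 10609)
(17657 + 19700) + Q = (17657 + 19700) + 10609 = 37357 + 10609 = 47966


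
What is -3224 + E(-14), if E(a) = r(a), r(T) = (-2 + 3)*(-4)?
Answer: -3228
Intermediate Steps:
r(T) = -4 (r(T) = 1*(-4) = -4)
E(a) = -4
-3224 + E(-14) = -3224 - 4 = -3228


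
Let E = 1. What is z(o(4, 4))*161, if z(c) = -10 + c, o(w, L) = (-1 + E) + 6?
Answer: -644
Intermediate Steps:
o(w, L) = 6 (o(w, L) = (-1 + 1) + 6 = 0 + 6 = 6)
z(o(4, 4))*161 = (-10 + 6)*161 = -4*161 = -644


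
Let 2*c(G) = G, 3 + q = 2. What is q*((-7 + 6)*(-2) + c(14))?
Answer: -9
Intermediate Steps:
q = -1 (q = -3 + 2 = -1)
c(G) = G/2
q*((-7 + 6)*(-2) + c(14)) = -((-7 + 6)*(-2) + (1/2)*14) = -(-1*(-2) + 7) = -(2 + 7) = -1*9 = -9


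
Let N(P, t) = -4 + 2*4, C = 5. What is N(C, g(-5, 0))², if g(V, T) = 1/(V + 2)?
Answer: 16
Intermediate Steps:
g(V, T) = 1/(2 + V)
N(P, t) = 4 (N(P, t) = -4 + 8 = 4)
N(C, g(-5, 0))² = 4² = 16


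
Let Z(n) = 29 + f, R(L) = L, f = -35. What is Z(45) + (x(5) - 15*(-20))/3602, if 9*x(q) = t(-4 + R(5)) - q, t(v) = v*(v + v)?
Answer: -63937/10806 ≈ -5.9168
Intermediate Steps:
t(v) = 2*v² (t(v) = v*(2*v) = 2*v²)
Z(n) = -6 (Z(n) = 29 - 35 = -6)
x(q) = 2/9 - q/9 (x(q) = (2*(-4 + 5)² - q)/9 = (2*1² - q)/9 = (2*1 - q)/9 = (2 - q)/9 = 2/9 - q/9)
Z(45) + (x(5) - 15*(-20))/3602 = -6 + ((2/9 - ⅑*5) - 15*(-20))/3602 = -6 + ((2/9 - 5/9) + 300)*(1/3602) = -6 + (-⅓ + 300)*(1/3602) = -6 + (899/3)*(1/3602) = -6 + 899/10806 = -63937/10806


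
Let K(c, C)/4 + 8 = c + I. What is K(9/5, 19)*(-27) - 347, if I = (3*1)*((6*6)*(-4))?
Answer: 234893/5 ≈ 46979.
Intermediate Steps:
I = -432 (I = 3*(36*(-4)) = 3*(-144) = -432)
K(c, C) = -1760 + 4*c (K(c, C) = -32 + 4*(c - 432) = -32 + 4*(-432 + c) = -32 + (-1728 + 4*c) = -1760 + 4*c)
K(9/5, 19)*(-27) - 347 = (-1760 + 4*(9/5))*(-27) - 347 = (-1760 + 36/5)*(-27) - 347 = -8764/5*(-27) - 347 = 236628/5 - 347 = 234893/5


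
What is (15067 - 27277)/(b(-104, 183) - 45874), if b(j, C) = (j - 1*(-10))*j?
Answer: 6105/18049 ≈ 0.33825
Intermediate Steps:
b(j, C) = j*(10 + j) (b(j, C) = (j + 10)*j = (10 + j)*j = j*(10 + j))
(15067 - 27277)/(b(-104, 183) - 45874) = (15067 - 27277)/(-104*(10 - 104) - 45874) = -12210/(-104*(-94) - 45874) = -12210/(9776 - 45874) = -12210/(-36098) = -12210*(-1/36098) = 6105/18049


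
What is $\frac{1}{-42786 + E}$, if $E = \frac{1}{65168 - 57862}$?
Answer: $- \frac{7306}{312594515} \approx -2.3372 \cdot 10^{-5}$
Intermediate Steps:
$E = \frac{1}{7306} \approx 0.00013687$
$\frac{1}{-42786 + E} = \frac{1}{-42786 + \frac{1}{7306}} = \frac{1}{- \frac{312594515}{7306}} = - \frac{7306}{312594515}$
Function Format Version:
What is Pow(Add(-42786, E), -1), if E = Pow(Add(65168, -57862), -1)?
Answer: Rational(-7306, 312594515) ≈ -2.3372e-5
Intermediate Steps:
E = Rational(1, 7306) (E = Pow(7306, -1) = Rational(1, 7306) ≈ 0.00013687)
Pow(Add(-42786, E), -1) = Pow(Add(-42786, Rational(1, 7306)), -1) = Pow(Rational(-312594515, 7306), -1) = Rational(-7306, 312594515)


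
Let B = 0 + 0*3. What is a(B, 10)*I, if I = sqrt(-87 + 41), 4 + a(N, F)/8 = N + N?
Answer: -32*I*sqrt(46) ≈ -217.03*I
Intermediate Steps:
B = 0 (B = 0 + 0 = 0)
a(N, F) = -32 + 16*N (a(N, F) = -32 + 8*(N + N) = -32 + 8*(2*N) = -32 + 16*N)
I = I*sqrt(46) (I = sqrt(-46) = I*sqrt(46) ≈ 6.7823*I)
a(B, 10)*I = (-32 + 16*0)*(I*sqrt(46)) = (-32 + 0)*(I*sqrt(46)) = -32*I*sqrt(46)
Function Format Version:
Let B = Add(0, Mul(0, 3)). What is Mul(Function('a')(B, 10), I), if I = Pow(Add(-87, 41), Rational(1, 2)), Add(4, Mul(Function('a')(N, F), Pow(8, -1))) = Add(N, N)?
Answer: Mul(-32, I, Pow(46, Rational(1, 2))) ≈ Mul(-217.03, I)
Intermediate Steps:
B = 0 (B = Add(0, 0) = 0)
Function('a')(N, F) = Add(-32, Mul(16, N)) (Function('a')(N, F) = Add(-32, Mul(8, Add(N, N))) = Add(-32, Mul(8, Mul(2, N))) = Add(-32, Mul(16, N)))
I = Mul(I, Pow(46, Rational(1, 2))) (I = Pow(-46, Rational(1, 2)) = Mul(I, Pow(46, Rational(1, 2))) ≈ Mul(6.7823, I))
Mul(Function('a')(B, 10), I) = Mul(Add(-32, Mul(16, 0)), Mul(I, Pow(46, Rational(1, 2)))) = Mul(Add(-32, 0), Mul(I, Pow(46, Rational(1, 2)))) = Mul(-32, Mul(I, Pow(46, Rational(1, 2)))) = Mul(-32, I, Pow(46, Rational(1, 2)))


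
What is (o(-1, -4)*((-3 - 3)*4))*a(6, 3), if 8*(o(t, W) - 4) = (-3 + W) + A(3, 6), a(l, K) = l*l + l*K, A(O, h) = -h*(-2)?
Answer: -5994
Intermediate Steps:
A(O, h) = 2*h (A(O, h) = -(-2)*h = 2*h)
a(l, K) = l**2 + K*l
o(t, W) = 41/8 + W/8 (o(t, W) = 4 + ((-3 + W) + 2*6)/8 = 4 + ((-3 + W) + 12)/8 = 4 + (9 + W)/8 = 4 + (9/8 + W/8) = 41/8 + W/8)
(o(-1, -4)*((-3 - 3)*4))*a(6, 3) = ((41/8 + (1/8)*(-4))*((-3 - 3)*4))*(6*(3 + 6)) = ((41/8 - 1/2)*(-6*4))*(6*9) = ((37/8)*(-24))*54 = -111*54 = -5994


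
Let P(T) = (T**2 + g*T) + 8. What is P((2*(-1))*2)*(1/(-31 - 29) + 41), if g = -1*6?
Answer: 9836/5 ≈ 1967.2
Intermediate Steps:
g = -6
P(T) = 8 + T**2 - 6*T (P(T) = (T**2 - 6*T) + 8 = 8 + T**2 - 6*T)
P((2*(-1))*2)*(1/(-31 - 29) + 41) = (8 + ((2*(-1))*2)**2 - 6*2*(-1)*2)*(1/(-31 - 29) + 41) = (8 + (-2*2)**2 - (-12)*2)*(1/(-60) + 41) = (8 + (-4)**2 - 6*(-4))*(-1/60 + 41) = (8 + 16 + 24)*(2459/60) = 48*(2459/60) = 9836/5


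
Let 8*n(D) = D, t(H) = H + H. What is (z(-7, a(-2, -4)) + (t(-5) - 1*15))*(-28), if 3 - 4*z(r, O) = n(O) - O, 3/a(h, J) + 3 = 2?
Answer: 5579/8 ≈ 697.38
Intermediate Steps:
a(h, J) = -3 (a(h, J) = 3/(-3 + 2) = 3/(-1) = 3*(-1) = -3)
t(H) = 2*H
n(D) = D/8
z(r, O) = ¾ + 7*O/32 (z(r, O) = ¾ - (O/8 - O)/4 = ¾ - (-7)*O/32 = ¾ + 7*O/32)
(z(-7, a(-2, -4)) + (t(-5) - 1*15))*(-28) = ((¾ + (7/32)*(-3)) + (2*(-5) - 1*15))*(-28) = ((¾ - 21/32) + (-10 - 15))*(-28) = (3/32 - 25)*(-28) = -797/32*(-28) = 5579/8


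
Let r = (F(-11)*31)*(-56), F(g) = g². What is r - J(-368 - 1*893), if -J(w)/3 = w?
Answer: -213839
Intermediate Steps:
J(w) = -3*w
r = -210056 (r = ((-11)²*31)*(-56) = (121*31)*(-56) = 3751*(-56) = -210056)
r - J(-368 - 1*893) = -210056 - (-3)*(-368 - 1*893) = -210056 - (-3)*(-368 - 893) = -210056 - (-3)*(-1261) = -210056 - 1*3783 = -210056 - 3783 = -213839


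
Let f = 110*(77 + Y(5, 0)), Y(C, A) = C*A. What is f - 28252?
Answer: -19782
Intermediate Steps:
Y(C, A) = A*C
f = 8470 (f = 110*(77 + 0*5) = 110*(77 + 0) = 110*77 = 8470)
f - 28252 = 8470 - 28252 = -19782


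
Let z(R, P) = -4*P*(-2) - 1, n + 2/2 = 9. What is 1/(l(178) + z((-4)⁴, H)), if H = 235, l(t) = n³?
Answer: 1/2391 ≈ 0.00041824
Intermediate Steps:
n = 8 (n = -1 + 9 = 8)
l(t) = 512 (l(t) = 8³ = 512)
z(R, P) = -1 + 8*P (z(R, P) = -(-8)*P - 1 = 8*P - 1 = -1 + 8*P)
1/(l(178) + z((-4)⁴, H)) = 1/(512 + (-1 + 8*235)) = 1/(512 + (-1 + 1880)) = 1/(512 + 1879) = 1/2391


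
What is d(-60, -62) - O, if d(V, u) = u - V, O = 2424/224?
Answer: -359/28 ≈ -12.821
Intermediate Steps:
O = 303/28 (O = 2424*(1/224) = 303/28 ≈ 10.821)
d(-60, -62) - O = (-62 - 1*(-60)) - 1*303/28 = (-62 + 60) - 303/28 = -2 - 303/28 = -359/28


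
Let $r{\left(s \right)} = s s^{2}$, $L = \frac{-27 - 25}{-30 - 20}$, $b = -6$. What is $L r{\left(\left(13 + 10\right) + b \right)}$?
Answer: $\frac{127738}{25} \approx 5109.5$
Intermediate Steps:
$L = \frac{26}{25}$ ($L = - \frac{52}{-50} = \left(-52\right) \left(- \frac{1}{50}\right) = \frac{26}{25} \approx 1.04$)
$r{\left(s \right)} = s^{3}$
$L r{\left(\left(13 + 10\right) + b \right)} = \frac{26 \left(\left(13 + 10\right) - 6\right)^{3}}{25} = \frac{26 \left(23 - 6\right)^{3}}{25} = \frac{26 \cdot 17^{3}}{25} = \frac{26}{25} \cdot 4913 = \frac{127738}{25}$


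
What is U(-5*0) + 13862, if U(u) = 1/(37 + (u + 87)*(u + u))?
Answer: 512895/37 ≈ 13862.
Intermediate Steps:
U(u) = 1/(37 + 2*u*(87 + u)) (U(u) = 1/(37 + (87 + u)*(2*u)) = 1/(37 + 2*u*(87 + u)))
U(-5*0) + 13862 = 1/(37 + 2*(-5*0)² + 174*(-5*0)) + 13862 = 1/(37 + 2*0² + 174*0) + 13862 = 1/(37 + 2*0 + 0) + 13862 = 1/(37 + 0 + 0) + 13862 = 1/37 + 13862 = 512895/37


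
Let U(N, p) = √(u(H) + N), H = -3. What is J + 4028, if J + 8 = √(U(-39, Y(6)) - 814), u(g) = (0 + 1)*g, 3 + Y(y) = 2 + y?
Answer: 4020 + √(-814 + I*√42) ≈ 4020.1 + 28.531*I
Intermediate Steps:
Y(y) = -1 + y (Y(y) = -3 + (2 + y) = -1 + y)
u(g) = g (u(g) = 1*g = g)
U(N, p) = √(-3 + N)
J = -8 + √(-814 + I*√42) (J = -8 + √(√(-3 - 39) - 814) = -8 + √(√(-42) - 814) = -8 + √(I*√42 - 814) = -8 + √(-814 + I*√42) ≈ -7.8864 + 28.531*I)
J + 4028 = (-8 + √(-814 + I*√42)) + 4028 = 4020 + √(-814 + I*√42)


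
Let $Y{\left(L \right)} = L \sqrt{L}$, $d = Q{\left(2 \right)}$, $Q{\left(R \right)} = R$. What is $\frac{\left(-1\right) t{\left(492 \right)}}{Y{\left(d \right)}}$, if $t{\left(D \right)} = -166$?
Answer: $\frac{83 \sqrt{2}}{2} \approx 58.69$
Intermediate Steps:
$d = 2$
$Y{\left(L \right)} = L^{\frac{3}{2}}$
$\frac{\left(-1\right) t{\left(492 \right)}}{Y{\left(d \right)}} = \frac{\left(-1\right) \left(-166\right)}{2^{\frac{3}{2}}} = \frac{166}{2 \sqrt{2}} = 166 \frac{\sqrt{2}}{4} = \frac{83 \sqrt{2}}{2}$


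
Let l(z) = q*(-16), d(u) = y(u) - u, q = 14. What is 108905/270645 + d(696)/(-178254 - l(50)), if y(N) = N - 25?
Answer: 775804931/1927317174 ≈ 0.40253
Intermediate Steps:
y(N) = -25 + N
d(u) = -25 (d(u) = (-25 + u) - u = -25)
l(z) = -224 (l(z) = 14*(-16) = -224)
108905/270645 + d(696)/(-178254 - l(50)) = 108905/270645 - 25/(-178254 - 1*(-224)) = 108905*(1/270645) - 25/(-178254 + 224) = 21781/54129 - 25/(-178030) = 21781/54129 - 25*(-1/178030) = 21781/54129 + 5/35606 = 775804931/1927317174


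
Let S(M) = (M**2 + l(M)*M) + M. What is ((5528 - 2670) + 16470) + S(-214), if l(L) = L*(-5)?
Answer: -164070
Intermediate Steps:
l(L) = -5*L
S(M) = M - 4*M**2 (S(M) = (M**2 + (-5*M)*M) + M = (M**2 - 5*M**2) + M = -4*M**2 + M = M - 4*M**2)
((5528 - 2670) + 16470) + S(-214) = ((5528 - 2670) + 16470) - 214*(1 - 4*(-214)) = (2858 + 16470) - 214*(1 + 856) = 19328 - 214*857 = 19328 - 183398 = -164070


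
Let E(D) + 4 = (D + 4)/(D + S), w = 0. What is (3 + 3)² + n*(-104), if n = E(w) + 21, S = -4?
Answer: -1628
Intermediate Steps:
E(D) = -4 + (4 + D)/(-4 + D) (E(D) = -4 + (D + 4)/(D - 4) = -4 + (4 + D)/(-4 + D))
n = 16 (n = (20 - 3*0)/(-4 + 0) + 21 = (20 + 0)/(-4) + 21 = -¼*20 + 21 = -5 + 21 = 16)
(3 + 3)² + n*(-104) = (3 + 3)² + 16*(-104) = 6² - 1664 = 36 - 1664 = -1628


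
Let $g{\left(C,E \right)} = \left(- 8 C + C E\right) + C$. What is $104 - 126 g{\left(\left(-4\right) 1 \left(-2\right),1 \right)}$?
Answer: $6152$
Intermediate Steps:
$g{\left(C,E \right)} = - 7 C + C E$
$104 - 126 g{\left(\left(-4\right) 1 \left(-2\right),1 \right)} = 104 - 126 \left(-4\right) 1 \left(-2\right) \left(-7 + 1\right) = 104 - 126 \left(-4\right) \left(-2\right) \left(-6\right) = 104 - 126 \cdot 8 \left(-6\right) = 104 - -6048 = 104 + 6048 = 6152$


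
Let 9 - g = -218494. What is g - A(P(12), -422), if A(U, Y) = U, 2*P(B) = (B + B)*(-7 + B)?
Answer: 218443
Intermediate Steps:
g = 218503 (g = 9 - 1*(-218494) = 9 + 218494 = 218503)
P(B) = B*(-7 + B) (P(B) = ((B + B)*(-7 + B))/2 = ((2*B)*(-7 + B))/2 = (2*B*(-7 + B))/2 = B*(-7 + B))
g - A(P(12), -422) = 218503 - 12*(-7 + 12) = 218503 - 12*5 = 218503 - 1*60 = 218503 - 60 = 218443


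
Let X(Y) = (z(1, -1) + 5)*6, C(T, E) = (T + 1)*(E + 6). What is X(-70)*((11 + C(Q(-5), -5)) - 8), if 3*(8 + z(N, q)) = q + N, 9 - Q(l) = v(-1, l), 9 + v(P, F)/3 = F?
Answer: -990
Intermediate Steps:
v(P, F) = -27 + 3*F
Q(l) = 36 - 3*l (Q(l) = 9 - (-27 + 3*l) = 9 + (27 - 3*l) = 36 - 3*l)
C(T, E) = (1 + T)*(6 + E)
z(N, q) = -8 + N/3 + q/3 (z(N, q) = -8 + (q + N)/3 = -8 + (N + q)/3 = -8 + (N/3 + q/3) = -8 + N/3 + q/3)
X(Y) = -18 (X(Y) = ((-8 + (⅓)*1 + (⅓)*(-1)) + 5)*6 = ((-8 + ⅓ - ⅓) + 5)*6 = (-8 + 5)*6 = -3*6 = -18)
X(-70)*((11 + C(Q(-5), -5)) - 8) = -18*((11 + (6 - 5 + 6*(36 - 3*(-5)) - 5*(36 - 3*(-5)))) - 8) = -18*((11 + (6 - 5 + 6*(36 + 15) - 5*(36 + 15))) - 8) = -18*((11 + (6 - 5 + 6*51 - 5*51)) - 8) = -18*((11 + (6 - 5 + 306 - 255)) - 8) = -18*((11 + 52) - 8) = -18*(63 - 8) = -18*55 = -990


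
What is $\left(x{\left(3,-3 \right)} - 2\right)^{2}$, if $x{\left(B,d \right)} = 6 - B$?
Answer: $1$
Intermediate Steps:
$\left(x{\left(3,-3 \right)} - 2\right)^{2} = \left(\left(6 - 3\right) - 2\right)^{2} = \left(3 - 2\right)^{2} = 1^{2} = 1$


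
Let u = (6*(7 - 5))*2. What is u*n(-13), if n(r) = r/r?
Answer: 24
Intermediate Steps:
n(r) = 1
u = 24 (u = (6*2)*2 = 12*2 = 24)
u*n(-13) = 24*1 = 24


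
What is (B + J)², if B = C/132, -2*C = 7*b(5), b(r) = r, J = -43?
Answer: 129663769/69696 ≈ 1860.4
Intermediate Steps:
C = -35/2 (C = -7*5/2 = -½*35 = -35/2 ≈ -17.500)
B = -35/264 (B = -35/2/132 = -35/2*1/132 = -35/264 ≈ -0.13258)
(B + J)² = (-35/264 - 43)² = (-11387/264)² = 129663769/69696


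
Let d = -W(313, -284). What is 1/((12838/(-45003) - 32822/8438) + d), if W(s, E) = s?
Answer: -27123951/8603040628 ≈ -0.0031528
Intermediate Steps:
d = -313 (d = -1*313 = -313)
1/((12838/(-45003) - 32822/8438) + d) = 1/((12838/(-45003) - 32822/8438) - 313) = 1/((12838*(-1/45003) - 32822*1/8438) - 313) = 1/((-1834/6429 - 16411/4219) - 313) = 1/(-113243965/27123951 - 313) = 1/(-8603040628/27123951) = -27123951/8603040628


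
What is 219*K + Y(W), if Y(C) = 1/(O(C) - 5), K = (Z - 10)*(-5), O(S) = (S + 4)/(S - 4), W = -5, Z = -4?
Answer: 674511/44 ≈ 15330.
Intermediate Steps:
O(S) = (4 + S)/(-4 + S)
K = 70 (K = (-4 - 10)*(-5) = -14*(-5) = 70)
Y(C) = 1/(-5 + (4 + C)/(-4 + C)) (Y(C) = 1/((4 + C)/(-4 + C) - 5) = 1/(-5 + (4 + C)/(-4 + C)))
219*K + Y(W) = 219*70 + (4 - 1*(-5))/(4*(-6 - 5)) = 15330 + (1/4)*(4 + 5)/(-11) = 15330 + (1/4)*(-1/11)*9 = 15330 - 9/44 = 674511/44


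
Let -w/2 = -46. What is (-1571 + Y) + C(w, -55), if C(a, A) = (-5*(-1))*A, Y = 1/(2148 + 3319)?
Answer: -10092081/5467 ≈ -1846.0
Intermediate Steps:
w = 92 (w = -2*(-46) = 92)
Y = 1/5467 ≈ 0.00018292
C(a, A) = 5*A
(-1571 + Y) + C(w, -55) = (-1571 + 1/5467) + 5*(-55) = -8588656/5467 - 275 = -10092081/5467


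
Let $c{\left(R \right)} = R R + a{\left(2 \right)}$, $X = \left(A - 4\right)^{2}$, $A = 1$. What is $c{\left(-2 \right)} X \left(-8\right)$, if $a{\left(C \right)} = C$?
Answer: $-432$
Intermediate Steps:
$X = 9$ ($X = \left(1 - 4\right)^{2} = \left(-3\right)^{2} = 9$)
$c{\left(R \right)} = 2 + R^{2}$ ($c{\left(R \right)} = R R + 2 = R^{2} + 2 = 2 + R^{2}$)
$c{\left(-2 \right)} X \left(-8\right) = \left(2 + \left(-2\right)^{2}\right) 9 \left(-8\right) = \left(2 + 4\right) 9 \left(-8\right) = 6 \cdot 9 \left(-8\right) = 54 \left(-8\right) = -432$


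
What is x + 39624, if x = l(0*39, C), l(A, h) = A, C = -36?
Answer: 39624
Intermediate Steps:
x = 0 (x = 0*39 = 0)
x + 39624 = 0 + 39624 = 39624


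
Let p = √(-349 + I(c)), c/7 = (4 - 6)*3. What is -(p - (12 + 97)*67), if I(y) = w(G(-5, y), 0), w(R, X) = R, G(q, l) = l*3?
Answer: 7303 - 5*I*√19 ≈ 7303.0 - 21.794*I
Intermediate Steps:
G(q, l) = 3*l
c = -42 (c = 7*((4 - 6)*3) = 7*(-2*3) = 7*(-6) = -42)
I(y) = 3*y
p = 5*I*√19 (p = √(-349 + 3*(-42)) = √(-349 - 126) = √(-475) = 5*I*√19 ≈ 21.794*I)
-(p - (12 + 97)*67) = -(5*I*√19 - (12 + 97)*67) = -(5*I*√19 - 109*67) = -(5*I*√19 - 1*7303) = -(5*I*√19 - 7303) = -(-7303 + 5*I*√19) = 7303 - 5*I*√19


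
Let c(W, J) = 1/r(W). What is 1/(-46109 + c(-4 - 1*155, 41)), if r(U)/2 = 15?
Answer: -30/1383269 ≈ -2.1688e-5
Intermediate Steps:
r(U) = 30 (r(U) = 2*15 = 30)
c(W, J) = 1/30
1/(-46109 + c(-4 - 1*155, 41)) = 1/(-46109 + 1/30) = 1/(-1383269/30) = -30/1383269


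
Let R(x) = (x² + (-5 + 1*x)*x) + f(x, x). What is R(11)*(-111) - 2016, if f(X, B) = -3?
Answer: -22440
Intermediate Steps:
R(x) = -3 + x² + x*(-5 + x) (R(x) = (x² + (-5 + 1*x)*x) - 3 = (x² + (-5 + x)*x) - 3 = (x² + x*(-5 + x)) - 3 = -3 + x² + x*(-5 + x))
R(11)*(-111) - 2016 = (-3 - 5*11 + 2*11²)*(-111) - 2016 = (-3 - 55 + 2*121)*(-111) - 2016 = (-3 - 55 + 242)*(-111) - 2016 = 184*(-111) - 2016 = -20424 - 2016 = -22440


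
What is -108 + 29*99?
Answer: 2763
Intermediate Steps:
-108 + 29*99 = -108 + 2871 = 2763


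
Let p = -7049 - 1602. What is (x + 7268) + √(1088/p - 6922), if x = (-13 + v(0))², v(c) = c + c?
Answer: 7437 + I*√518050514810/8651 ≈ 7437.0 + 83.199*I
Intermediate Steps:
v(c) = 2*c
p = -8651
x = 169 (x = (-13 + 2*0)² = (-13 + 0)² = (-13)² = 169)
(x + 7268) + √(1088/p - 6922) = (169 + 7268) + √(1088/(-8651) - 6922) = 7437 + √(1088*(-1/8651) - 6922) = 7437 + √(-1088/8651 - 6922) = 7437 + √(-59883310/8651) = 7437 + I*√518050514810/8651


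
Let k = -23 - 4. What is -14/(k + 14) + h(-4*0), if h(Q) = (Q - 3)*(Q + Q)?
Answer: 14/13 ≈ 1.0769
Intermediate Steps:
h(Q) = 2*Q*(-3 + Q) (h(Q) = (-3 + Q)*(2*Q) = 2*Q*(-3 + Q))
k = -27
-14/(k + 14) + h(-4*0) = -14/(-27 + 14) + 2*(-4*0)*(-3 - 4*0) = -14/(-13) + 2*0*(-3 + 0) = -14*(-1/13) + 2*0*(-3) = 14/13 + 0 = 14/13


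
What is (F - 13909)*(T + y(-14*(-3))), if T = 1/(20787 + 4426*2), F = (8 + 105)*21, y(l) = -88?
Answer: 30088552816/29639 ≈ 1.0152e+6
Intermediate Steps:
F = 2373 (F = 113*21 = 2373)
T = 1/29639 (T = 1/(20787 + 8852) = 1/29639 ≈ 3.3739e-5)
(F - 13909)*(T + y(-14*(-3))) = (2373 - 13909)*(1/29639 - 88) = -11536*(-2608231/29639) = 30088552816/29639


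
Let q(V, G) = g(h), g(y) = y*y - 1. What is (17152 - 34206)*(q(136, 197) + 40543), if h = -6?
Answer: -692017212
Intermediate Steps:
g(y) = -1 + y² (g(y) = y² - 1 = -1 + y²)
q(V, G) = 35 (q(V, G) = -1 + (-6)² = -1 + 36 = 35)
(17152 - 34206)*(q(136, 197) + 40543) = (17152 - 34206)*(35 + 40543) = -17054*40578 = -692017212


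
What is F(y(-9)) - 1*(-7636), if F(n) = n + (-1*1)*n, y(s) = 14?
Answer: 7636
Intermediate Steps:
F(n) = 0 (F(n) = n - n = 0)
F(y(-9)) - 1*(-7636) = 0 - 1*(-7636) = 0 + 7636 = 7636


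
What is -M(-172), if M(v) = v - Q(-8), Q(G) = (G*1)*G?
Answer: 236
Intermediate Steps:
Q(G) = G² (Q(G) = G*G = G²)
M(v) = -64 + v (M(v) = v - 1*(-8)² = v - 1*64 = v - 64 = -64 + v)
-M(-172) = -(-64 - 172) = -1*(-236) = 236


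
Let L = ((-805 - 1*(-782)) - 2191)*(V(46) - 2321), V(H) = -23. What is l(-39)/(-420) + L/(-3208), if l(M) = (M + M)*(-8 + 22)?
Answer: -3238297/2005 ≈ -1615.1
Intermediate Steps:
l(M) = 28*M (l(M) = (2*M)*14 = 28*M)
L = 5189616 (L = ((-805 - 1*(-782)) - 2191)*(-23 - 2321) = ((-805 + 782) - 2191)*(-2344) = (-23 - 2191)*(-2344) = -2214*(-2344) = 5189616)
l(-39)/(-420) + L/(-3208) = (28*(-39))/(-420) + 5189616/(-3208) = -1092*(-1/420) + 5189616*(-1/3208) = 13/5 - 648702/401 = -3238297/2005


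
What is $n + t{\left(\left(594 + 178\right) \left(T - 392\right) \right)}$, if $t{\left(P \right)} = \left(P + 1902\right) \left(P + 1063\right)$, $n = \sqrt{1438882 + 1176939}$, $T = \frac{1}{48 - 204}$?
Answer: $\frac{137937980552272}{1521} + \sqrt{2615821} \approx 9.0689 \cdot 10^{10}$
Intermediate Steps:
$T = - \frac{1}{156}$ ($T = \frac{1}{-156} = - \frac{1}{156} \approx -0.0064103$)
$n = \sqrt{2615821} \approx 1617.3$
$t{\left(P \right)} = \left(1063 + P\right) \left(1902 + P\right)$ ($t{\left(P \right)} = \left(1902 + P\right) \left(1063 + P\right) = \left(1063 + P\right) \left(1902 + P\right)$)
$n + t{\left(\left(594 + 178\right) \left(T - 392\right) \right)} = \sqrt{2615821} + \left(2021826 + \left(\left(594 + 178\right) \left(- \frac{1}{156} - 392\right)\right)^{2} + 2965 \left(594 + 178\right) \left(- \frac{1}{156} - 392\right)\right) = \sqrt{2615821} + \left(2021826 + \left(772 \left(- \frac{61153}{156}\right)\right)^{2} + 2965 \cdot 772 \left(- \frac{61153}{156}\right)\right) = \sqrt{2615821} + \left(2021826 + \left(- \frac{11802529}{39}\right)^{2} + 2965 \left(- \frac{11802529}{39}\right)\right) = \sqrt{2615821} + \left(2021826 + \frac{139299690795841}{1521} - \frac{34994498485}{39}\right) = \sqrt{2615821} + \frac{137937980552272}{1521} = \frac{137937980552272}{1521} + \sqrt{2615821}$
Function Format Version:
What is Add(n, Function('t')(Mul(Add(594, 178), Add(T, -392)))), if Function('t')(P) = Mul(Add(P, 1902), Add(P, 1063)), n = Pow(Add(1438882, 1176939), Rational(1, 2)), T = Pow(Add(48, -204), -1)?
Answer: Add(Rational(137937980552272, 1521), Pow(2615821, Rational(1, 2))) ≈ 9.0689e+10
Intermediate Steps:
T = Rational(-1, 156) (T = Pow(-156, -1) = Rational(-1, 156) ≈ -0.0064103)
n = Pow(2615821, Rational(1, 2)) ≈ 1617.3
Function('t')(P) = Mul(Add(1063, P), Add(1902, P)) (Function('t')(P) = Mul(Add(1902, P), Add(1063, P)) = Mul(Add(1063, P), Add(1902, P)))
Add(n, Function('t')(Mul(Add(594, 178), Add(T, -392)))) = Add(Pow(2615821, Rational(1, 2)), Add(2021826, Pow(Mul(Add(594, 178), Add(Rational(-1, 156), -392)), 2), Mul(2965, Mul(Add(594, 178), Add(Rational(-1, 156), -392))))) = Add(Pow(2615821, Rational(1, 2)), Add(2021826, Pow(Mul(772, Rational(-61153, 156)), 2), Mul(2965, Mul(772, Rational(-61153, 156))))) = Add(Pow(2615821, Rational(1, 2)), Add(2021826, Pow(Rational(-11802529, 39), 2), Mul(2965, Rational(-11802529, 39)))) = Add(Pow(2615821, Rational(1, 2)), Add(2021826, Rational(139299690795841, 1521), Rational(-34994498485, 39))) = Add(Pow(2615821, Rational(1, 2)), Rational(137937980552272, 1521)) = Add(Rational(137937980552272, 1521), Pow(2615821, Rational(1, 2)))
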